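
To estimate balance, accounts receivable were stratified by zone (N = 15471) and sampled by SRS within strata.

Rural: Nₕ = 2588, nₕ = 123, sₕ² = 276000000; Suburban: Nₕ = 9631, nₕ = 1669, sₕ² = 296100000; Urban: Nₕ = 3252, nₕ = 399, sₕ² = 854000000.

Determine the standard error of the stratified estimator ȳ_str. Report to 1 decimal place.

446.8

Var(ȳ_str) = Σₕ Wₕ²(1 − fₕ)sₕ²/nₕ with Wₕ = Nₕ/N, N = 15471.
Rural: Wₕ = 0.16728072; term = 0.16728072²·(1 − 0.04752705)·276000000/123 = 59806.501.
Suburban: Wₕ = 0.62251955; term = 0.62251955²·(1 − 0.17329457)·296100000/1669 = 56838.009.
Urban: Wₕ = 0.21019973; term = 0.21019973²·(1 − 0.12269373)·854000000/399 = 82966.069.
Sum = 199610.58.
SE = √(199610.58) = 446.8.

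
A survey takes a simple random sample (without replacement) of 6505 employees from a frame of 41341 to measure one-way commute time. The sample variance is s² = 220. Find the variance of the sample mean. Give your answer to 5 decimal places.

0.02850

Under SRS without replacement, Var(ȳ) = (1 − f)·s²/n with f = n/N = 6505/41341 = 0.15734985.
Var(ȳ) = (1 − 0.15734985)·220/6505 = 0.84265015·0.033820138 = 0.028498545.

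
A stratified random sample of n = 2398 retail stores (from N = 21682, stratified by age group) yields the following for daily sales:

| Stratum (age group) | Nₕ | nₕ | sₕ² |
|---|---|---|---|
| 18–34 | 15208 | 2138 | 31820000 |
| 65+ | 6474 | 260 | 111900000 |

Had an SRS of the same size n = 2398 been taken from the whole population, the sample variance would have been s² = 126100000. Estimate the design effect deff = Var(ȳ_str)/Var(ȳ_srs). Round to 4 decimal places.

0.9220

Var(ȳ_str) = Σ Wₕ²(1−fₕ)sₕ²/nₕ with Wₕ = Nₕ/21682:
  18–34: (15208/21682)²·(1−2138/15208)·31820000/2138 = 6292.7646
  65+: (6474/21682)²·(1−260/6474)·111900000/260 = 36830.024
  → Var(ȳ_str) = 43122.789.
Var(ȳ_srs) = (1 − 2398/21682)·126100000/2398 = 46769.604.
deff = 43122.789 / 46769.604 = 0.9220.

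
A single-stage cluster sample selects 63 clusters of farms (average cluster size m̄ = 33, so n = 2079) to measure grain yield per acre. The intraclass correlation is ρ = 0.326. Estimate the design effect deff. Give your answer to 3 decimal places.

deff = 1 + (33 − 1)·0.326 = 1 + 10.432 = 11.432.

11.432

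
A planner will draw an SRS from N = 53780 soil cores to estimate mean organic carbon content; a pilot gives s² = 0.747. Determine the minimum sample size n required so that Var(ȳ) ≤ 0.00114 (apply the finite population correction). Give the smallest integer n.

Without fpc, n₀ = s²/D = 0.747/0.00114 = 655.2632.
With fpc, (1 − n/N)·s²/n ≤ D requires n ≥ n₀/(1 + n₀/N) = 655.2632/(1 + 655.2632/53780) = 647.3755.
Rounding up, n = 648.

648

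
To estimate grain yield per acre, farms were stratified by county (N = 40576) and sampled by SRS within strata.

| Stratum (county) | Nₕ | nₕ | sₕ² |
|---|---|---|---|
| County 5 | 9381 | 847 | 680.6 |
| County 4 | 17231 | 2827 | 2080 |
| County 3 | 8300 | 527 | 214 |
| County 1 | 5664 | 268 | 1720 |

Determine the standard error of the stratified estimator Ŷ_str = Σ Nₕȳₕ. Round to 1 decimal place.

Var(Ŷ_str) = Σₕ Nₕ²(1 − fₕ)sₕ²/nₕ.
County 5: 9381²·(1 − 847/9381)·680.6/847 = 6.432952 × 10^7.
County 4: 17231²·(1 − 2827/17231)·2080/2827 = 1.8261276 × 10^8.
County 3: 8300²·(1 − 527/8300)·214/527 = 2.6198107 × 10^7.
County 1: 5664²·(1 − 268/5664)·1720/268 = 1.9615024 × 10^8.
Sum = 4.6929063 × 10^8.
SE = √(4.6929063 × 10^8) = 21663.1.

21663.1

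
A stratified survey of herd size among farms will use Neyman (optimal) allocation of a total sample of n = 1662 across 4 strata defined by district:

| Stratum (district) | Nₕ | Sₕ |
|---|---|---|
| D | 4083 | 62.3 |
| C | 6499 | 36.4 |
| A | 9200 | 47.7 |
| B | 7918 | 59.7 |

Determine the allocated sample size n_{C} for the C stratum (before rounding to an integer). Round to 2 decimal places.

Neyman allocation: nₕ = n·NₕSₕ / Σⱼ NⱼSⱼ.
Σ NⱼSⱼ = 4083·62.3 + 6499·36.4 + 9200·47.7 + 7918·59.7 = 1.4024791 × 10^6.
n_{C} = 1662·6499·36.4 / (1.4024791 × 10^6) = 280.34.

280.34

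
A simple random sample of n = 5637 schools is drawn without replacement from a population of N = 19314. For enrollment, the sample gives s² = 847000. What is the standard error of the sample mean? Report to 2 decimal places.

10.32

Under SRS without replacement, Var(ȳ) = (1 − f)·s²/n with f = n/N = 5637/19314 = 0.29186083.
Var(ȳ) = (1 − 0.29186083)·847000/5637 = 0.70813917·150.25723 = 106.40303.
SE(ȳ) = √(106.40303) = 10.32.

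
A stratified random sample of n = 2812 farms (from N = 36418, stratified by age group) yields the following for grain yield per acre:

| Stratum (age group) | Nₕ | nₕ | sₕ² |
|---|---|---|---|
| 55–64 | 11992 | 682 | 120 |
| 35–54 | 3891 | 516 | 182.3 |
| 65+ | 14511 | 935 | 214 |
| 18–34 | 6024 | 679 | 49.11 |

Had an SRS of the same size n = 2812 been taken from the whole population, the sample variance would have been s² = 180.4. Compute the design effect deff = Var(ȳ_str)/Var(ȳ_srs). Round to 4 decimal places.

0.9670

Var(ȳ_str) = Σ Wₕ²(1−fₕ)sₕ²/nₕ with Wₕ = Nₕ/36418:
  55–64: (11992/36418)²·(1−682/11992)·120/682 = 0.017993635
  35–54: (3891/36418)²·(1−516/3891)·182.3/516 = 0.003498161
  65+: (14511/36418)²·(1−935/14511)·214/935 = 0.033996887
  18–34: (6024/36418)²·(1−679/6024)·49.11/679 = 0.0017559035
  → Var(ȳ_str) = 0.057244587.
Var(ȳ_srs) = (1 − 2812/36418)·180.4/2812 = 0.059200033.
deff = 0.057244587 / 0.059200033 = 0.9670.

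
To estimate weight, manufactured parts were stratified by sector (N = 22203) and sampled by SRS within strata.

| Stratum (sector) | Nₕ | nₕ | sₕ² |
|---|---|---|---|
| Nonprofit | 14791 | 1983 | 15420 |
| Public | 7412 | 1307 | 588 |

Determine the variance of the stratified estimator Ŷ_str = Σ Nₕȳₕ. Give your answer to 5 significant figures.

1.4935 × 10^9

Var(Ŷ_str) = Σₕ Nₕ²(1 − fₕ)sₕ²/nₕ.
Nonprofit: 14791²·(1 − 1983/14791)·15420/1983 = 1.4731281 × 10^9.
Public: 7412²·(1 − 1307/7412)·588/1307 = 2.0357424 × 10^7.
Sum = 1.4934855 × 10^9.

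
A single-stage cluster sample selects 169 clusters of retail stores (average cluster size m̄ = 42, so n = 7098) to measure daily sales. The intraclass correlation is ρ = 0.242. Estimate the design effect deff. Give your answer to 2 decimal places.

10.92

deff = 1 + (42 − 1)·0.242 = 1 + 9.922 = 10.922.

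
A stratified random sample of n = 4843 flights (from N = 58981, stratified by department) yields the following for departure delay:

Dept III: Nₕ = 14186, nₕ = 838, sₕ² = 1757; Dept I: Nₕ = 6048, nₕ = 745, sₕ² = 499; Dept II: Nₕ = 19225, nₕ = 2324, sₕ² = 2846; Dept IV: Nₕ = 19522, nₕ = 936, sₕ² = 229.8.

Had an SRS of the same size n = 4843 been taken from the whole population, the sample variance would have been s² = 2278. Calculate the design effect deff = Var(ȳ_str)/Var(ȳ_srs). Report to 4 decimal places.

Var(ȳ_str) = Σ Wₕ²(1−fₕ)sₕ²/nₕ with Wₕ = Nₕ/58981:
  Dept III: (14186/58981)²·(1−838/14186)·1757/838 = 0.1141247
  Dept I: (6048/58981)²·(1−745/6048)·499/745 = 0.006175234
  Dept II: (19225/58981)²·(1−2324/19225)·2846/2324 = 0.11438083
  Dept IV: (19522/58981)²·(1−936/19522)·229.8/936 = 0.025607086
  → Var(ȳ_str) = 0.26028785.
Var(ȳ_srs) = (1 − 4843/58981)·2278/4843 = 0.431747.
deff = 0.26028785 / 0.431747 = 0.6029.

0.6029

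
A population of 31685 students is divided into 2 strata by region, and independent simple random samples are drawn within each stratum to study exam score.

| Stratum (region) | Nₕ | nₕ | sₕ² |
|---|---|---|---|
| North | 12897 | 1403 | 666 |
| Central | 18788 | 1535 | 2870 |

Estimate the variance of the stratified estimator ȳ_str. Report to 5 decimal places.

0.67378

Var(ȳ_str) = Σₕ Wₕ²(1 − fₕ)sₕ²/nₕ with Wₕ = Nₕ/N, N = 31685.
North: Wₕ = 0.40703803; term = 0.40703803²·(1 − 0.10878499)·666/1403 = 0.070092093.
Central: Wₕ = 0.59296197; term = 0.59296197²·(1 − 0.08170109)·2870/1535 = 0.60368623.
Sum = 0.67377832.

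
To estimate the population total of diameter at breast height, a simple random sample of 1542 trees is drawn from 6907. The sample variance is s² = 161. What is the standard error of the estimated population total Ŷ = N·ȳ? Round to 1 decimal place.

1967.0

Var(Ŷ) = N²·Var(ȳ) = N²·(1 − n/N)·s²/n.
f = 1542/6907 = 0.22325177; Var(ȳ) = 0.77674823·161/1542 = 0.081100172.
Var(Ŷ) = 6907² · 0.081100172 = 3.8690174 × 10^6.
SE(Ŷ) = √(3.8690174 × 10^6) = 1967.0.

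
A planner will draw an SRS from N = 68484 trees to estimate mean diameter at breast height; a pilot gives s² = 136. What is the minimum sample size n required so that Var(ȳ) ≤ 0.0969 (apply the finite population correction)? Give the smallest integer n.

1376

Without fpc, n₀ = s²/D = 136/0.0969 = 1403.5088.
With fpc, (1 − n/N)·s²/n ≤ D requires n ≥ n₀/(1 + n₀/N) = 1403.5088/(1 + 1403.5088/68484) = 1375.3230.
Rounding up, n = 1376.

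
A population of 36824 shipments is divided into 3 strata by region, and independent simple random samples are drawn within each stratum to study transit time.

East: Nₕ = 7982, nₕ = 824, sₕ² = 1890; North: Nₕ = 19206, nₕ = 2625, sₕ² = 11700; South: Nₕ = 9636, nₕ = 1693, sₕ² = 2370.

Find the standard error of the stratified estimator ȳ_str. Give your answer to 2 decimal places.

Var(ȳ_str) = Σₕ Wₕ²(1 − fₕ)sₕ²/nₕ with Wₕ = Nₕ/N, N = 36824.
East: Wₕ = 0.21676081; term = 0.21676081²·(1 − 0.10323227)·1890/824 = 0.096644265.
North: Wₕ = 0.52156202; term = 0.52156202²·(1 − 0.13667604)·11700/2625 = 1.0467483.
South: Wₕ = 0.26167717; term = 0.26167717²·(1 − 0.17569531)·2370/1693 = 0.079015232.
Sum = 1.2224078.
SE = √(1.2224078) = 1.11.

1.11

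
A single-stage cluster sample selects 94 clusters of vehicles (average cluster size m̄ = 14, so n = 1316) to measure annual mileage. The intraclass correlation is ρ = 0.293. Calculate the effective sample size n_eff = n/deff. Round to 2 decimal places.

deff = 1 + (14 − 1)·0.293 = 1 + 3.809 = 4.809.
n_eff = 1316 / 4.809 = 273.65.

273.65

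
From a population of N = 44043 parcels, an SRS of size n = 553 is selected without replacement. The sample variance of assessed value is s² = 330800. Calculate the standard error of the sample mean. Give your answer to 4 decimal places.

Under SRS without replacement, Var(ȳ) = (1 − f)·s²/n with f = n/N = 553/44043 = 0.01255591.
Var(ȳ) = (1 − 0.01255591)·330800/553 = 0.98744409·598.19168 = 590.68084.
SE(ȳ) = √(590.68084) = 24.3039.

24.3039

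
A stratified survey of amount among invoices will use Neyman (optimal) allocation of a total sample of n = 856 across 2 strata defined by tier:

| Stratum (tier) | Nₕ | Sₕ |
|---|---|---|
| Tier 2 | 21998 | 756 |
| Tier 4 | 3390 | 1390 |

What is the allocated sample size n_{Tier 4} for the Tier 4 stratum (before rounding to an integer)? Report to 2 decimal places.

Neyman allocation: nₕ = n·NₕSₕ / Σⱼ NⱼSⱼ.
Σ NⱼSⱼ = 21998·756 + 3390·1390 = 2.1342588 × 10^7.
n_{Tier 4} = 856·3390·1390 / (2.1342588 × 10^7) = 188.99.

188.99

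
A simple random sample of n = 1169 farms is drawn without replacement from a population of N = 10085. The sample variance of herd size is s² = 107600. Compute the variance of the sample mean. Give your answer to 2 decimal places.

Under SRS without replacement, Var(ȳ) = (1 − f)·s²/n with f = n/N = 1169/10085 = 0.11591472.
Var(ȳ) = (1 − 0.11591472)·107600/1169 = 0.88408528·92.044482 = 81.375172.

81.38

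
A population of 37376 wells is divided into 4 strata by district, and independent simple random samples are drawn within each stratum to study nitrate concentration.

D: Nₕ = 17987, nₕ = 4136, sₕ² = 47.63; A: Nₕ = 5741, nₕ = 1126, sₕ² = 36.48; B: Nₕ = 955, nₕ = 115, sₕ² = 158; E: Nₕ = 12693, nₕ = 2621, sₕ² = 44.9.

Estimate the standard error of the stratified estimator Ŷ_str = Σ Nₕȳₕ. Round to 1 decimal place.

Var(Ŷ_str) = Σₕ Nₕ²(1 − fₕ)sₕ²/nₕ.
D: 17987²·(1 − 4136/17987)·47.63/4136 = 2.8690619 × 10^6.
A: 5741²·(1 − 1126/5741)·36.48/1126 = 858372.29.
B: 955²·(1 − 115/955)·158/115 = 1.102153 × 10^6.
E: 12693²·(1 − 2621/12693)·44.9/2621 = 2.1900767 × 10^6.
Sum = 7.0196639 × 10^6.
SE = √(7.0196639 × 10^6) = 2649.5.

2649.5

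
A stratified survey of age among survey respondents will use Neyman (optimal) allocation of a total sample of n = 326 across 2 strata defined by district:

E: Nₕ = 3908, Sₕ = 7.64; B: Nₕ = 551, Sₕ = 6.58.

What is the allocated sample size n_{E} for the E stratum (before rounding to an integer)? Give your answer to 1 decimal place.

Neyman allocation: nₕ = n·NₕSₕ / Σⱼ NⱼSⱼ.
Σ NⱼSⱼ = 3908·7.64 + 551·6.58 = 33482.7.
n_{E} = 326·3908·7.64 / 33482.7 = 290.7.

290.7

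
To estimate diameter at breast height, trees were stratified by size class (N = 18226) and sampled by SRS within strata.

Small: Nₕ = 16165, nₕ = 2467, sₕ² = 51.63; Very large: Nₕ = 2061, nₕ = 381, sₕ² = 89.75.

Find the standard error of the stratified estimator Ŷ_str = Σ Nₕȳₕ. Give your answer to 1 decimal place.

Var(Ŷ_str) = Σₕ Nₕ²(1 − fₕ)sₕ²/nₕ.
Small: 16165²·(1 − 2467/16165)·51.63/2467 = 4.6341047 × 10^6.
Very large: 2061²·(1 − 381/2061)·89.75/381 = 815636.69.
Sum = 5.4497414 × 10^6.
SE = √(5.4497414 × 10^6) = 2334.5.

2334.5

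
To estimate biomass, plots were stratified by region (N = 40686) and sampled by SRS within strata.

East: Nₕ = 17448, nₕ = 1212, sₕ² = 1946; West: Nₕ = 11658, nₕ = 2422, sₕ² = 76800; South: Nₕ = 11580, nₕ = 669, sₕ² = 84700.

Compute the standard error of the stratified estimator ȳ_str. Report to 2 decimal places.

3.46

Var(ȳ_str) = Σₕ Wₕ²(1 − fₕ)sₕ²/nₕ with Wₕ = Nₕ/N, N = 40686.
East: Wₕ = 0.42884530; term = 0.42884530²·(1 − 0.06946355)·1946/1212 = 0.27477355.
West: Wₕ = 0.28653591; term = 0.28653591²·(1 − 0.20775433)·76800/2422 = 2.0625528.
South: Wₕ = 0.28461879; term = 0.28461879²·(1 − 0.05777202)·84700/669 = 9.6636328.
Sum = 12.000959.
SE = √(12.000959) = 3.46.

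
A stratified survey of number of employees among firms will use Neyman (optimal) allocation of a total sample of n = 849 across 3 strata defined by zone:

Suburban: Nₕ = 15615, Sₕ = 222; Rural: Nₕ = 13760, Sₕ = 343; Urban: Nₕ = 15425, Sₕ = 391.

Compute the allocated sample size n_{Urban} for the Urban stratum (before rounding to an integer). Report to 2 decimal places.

360.16

Neyman allocation: nₕ = n·NₕSₕ / Σⱼ NⱼSⱼ.
Σ NⱼSⱼ = 15615·222 + 13760·343 + 15425·391 = 1.4217385 × 10^7.
n_{Urban} = 849·15425·391 / (1.4217385 × 10^7) = 360.16.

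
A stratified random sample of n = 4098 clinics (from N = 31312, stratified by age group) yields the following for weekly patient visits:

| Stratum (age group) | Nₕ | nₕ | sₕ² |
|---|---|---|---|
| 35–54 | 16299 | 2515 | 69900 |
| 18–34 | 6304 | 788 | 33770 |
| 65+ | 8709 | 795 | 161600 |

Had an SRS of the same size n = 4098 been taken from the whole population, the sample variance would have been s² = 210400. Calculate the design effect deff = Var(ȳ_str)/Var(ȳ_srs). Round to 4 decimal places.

0.4970

Var(ȳ_str) = Σ Wₕ²(1−fₕ)sₕ²/nₕ with Wₕ = Nₕ/31312:
  35–54: (16299/31312)²·(1−2515/16299)·69900/2515 = 6.368744
  18–34: (6304/31312)²·(1−788/6304)·33770/788 = 1.5199304
  65+: (8709/31312)²·(1−795/8709)·161600/795 = 14.289497
  → Var(ȳ_str) = 22.178171.
Var(ȳ_srs) = (1 − 4098/31312)·210400/4098 = 44.62265.
deff = 22.178171 / 44.62265 = 0.4970.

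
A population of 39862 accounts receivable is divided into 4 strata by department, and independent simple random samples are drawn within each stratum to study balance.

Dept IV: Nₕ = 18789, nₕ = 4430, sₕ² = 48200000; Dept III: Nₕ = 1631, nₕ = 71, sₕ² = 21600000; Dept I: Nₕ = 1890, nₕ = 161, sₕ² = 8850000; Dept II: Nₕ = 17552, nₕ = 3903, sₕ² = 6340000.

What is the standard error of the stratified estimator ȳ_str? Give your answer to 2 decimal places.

Var(ȳ_str) = Σₕ Wₕ²(1 − fₕ)sₕ²/nₕ with Wₕ = Nₕ/N, N = 39862.
Dept IV: Wₕ = 0.47135116; term = 0.47135116²·(1 − 0.23577625)·48200000/4430 = 1847.3662.
Dept III: Wₕ = 0.04091616; term = 0.04091616²·(1 − 0.04353158)·21600000/71 = 487.14224.
Dept I: Wₕ = 0.04741358; term = 0.04741358²·(1 − 0.08518519)·8850000/161 = 113.04621.
Dept II: Wₕ = 0.44031910; term = 0.44031910²·(1 − 0.22236782)·6340000/3903 = 244.90631.
Sum = 2692.461.
SE = √(2692.461) = 51.89.

51.89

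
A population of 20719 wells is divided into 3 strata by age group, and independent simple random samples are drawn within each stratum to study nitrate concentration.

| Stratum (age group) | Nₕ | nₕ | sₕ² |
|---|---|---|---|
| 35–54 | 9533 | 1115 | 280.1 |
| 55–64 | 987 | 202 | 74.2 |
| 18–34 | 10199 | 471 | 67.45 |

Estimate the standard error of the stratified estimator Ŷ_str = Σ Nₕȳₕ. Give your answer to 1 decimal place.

Var(Ŷ_str) = Σₕ Nₕ²(1 − fₕ)sₕ²/nₕ.
35–54: 9533²·(1 − 1115/9533)·280.1/1115 = 2.0159361 × 10^7.
55–64: 987²·(1 − 202/987)·74.2/202 = 284602.92.
18–34: 10199²·(1 − 471/10199)·67.45/471 = 1.4208303 × 10^7.
Sum = 3.4652267 × 10^7.
SE = √(3.4652267 × 10^7) = 5886.6.

5886.6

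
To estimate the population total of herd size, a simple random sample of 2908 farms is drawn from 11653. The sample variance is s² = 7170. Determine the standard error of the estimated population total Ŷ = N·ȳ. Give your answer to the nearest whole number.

Var(Ŷ) = N²·Var(ȳ) = N²·(1 − n/N)·s²/n.
f = 2908/11653 = 0.24954947; Var(ȳ) = 0.75045053·7170/2908 = 1.8503199.
Var(Ŷ) = 11653² · 1.8503199 = 2.512594 × 10^8.
SE(Ŷ) = √(2.512594 × 10^8) = 15851.

15851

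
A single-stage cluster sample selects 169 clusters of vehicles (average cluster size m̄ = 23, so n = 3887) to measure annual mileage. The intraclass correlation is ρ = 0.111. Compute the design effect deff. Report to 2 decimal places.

deff = 1 + (23 − 1)·0.111 = 1 + 2.442 = 3.442.

3.44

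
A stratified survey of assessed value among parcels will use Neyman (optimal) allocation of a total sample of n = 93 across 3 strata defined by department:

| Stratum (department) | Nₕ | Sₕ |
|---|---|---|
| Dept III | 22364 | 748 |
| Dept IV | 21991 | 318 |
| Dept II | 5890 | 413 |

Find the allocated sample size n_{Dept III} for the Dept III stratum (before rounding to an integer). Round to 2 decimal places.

59.48

Neyman allocation: nₕ = n·NₕSₕ / Σⱼ NⱼSⱼ.
Σ NⱼSⱼ = 22364·748 + 21991·318 + 5890·413 = 2.615398 × 10^7.
n_{Dept III} = 93·22364·748 / (2.615398 × 10^7) = 59.48.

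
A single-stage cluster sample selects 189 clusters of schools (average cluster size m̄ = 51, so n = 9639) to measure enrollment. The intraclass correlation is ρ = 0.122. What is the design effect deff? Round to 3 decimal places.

deff = 1 + (51 − 1)·0.122 = 1 + 6.1 = 7.1.

7.100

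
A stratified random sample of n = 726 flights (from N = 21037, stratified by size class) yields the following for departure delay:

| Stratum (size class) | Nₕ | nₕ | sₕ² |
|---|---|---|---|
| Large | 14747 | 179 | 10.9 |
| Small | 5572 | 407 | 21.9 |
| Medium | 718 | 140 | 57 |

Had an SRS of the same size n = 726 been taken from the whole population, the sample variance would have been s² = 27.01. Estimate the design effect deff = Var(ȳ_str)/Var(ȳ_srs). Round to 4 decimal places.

0.9310

Var(ȳ_str) = Σ Wₕ²(1−fₕ)sₕ²/nₕ with Wₕ = Nₕ/21037:
  Large: (14747/21037)²·(1−179/14747)·10.9/179 = 0.029560343
  Small: (5572/21037)²·(1−407/5572)·21.9/407 = 0.0034991578
  Medium: (718/21037)²·(1−140/718)·57/140 = 3.817961 × 10^-4
  → Var(ȳ_str) = 0.033441297.
Var(ȳ_srs) = (1 − 726/21037)·27.01/726 = 0.035919928.
deff = 0.033441297 / 0.035919928 = 0.9310.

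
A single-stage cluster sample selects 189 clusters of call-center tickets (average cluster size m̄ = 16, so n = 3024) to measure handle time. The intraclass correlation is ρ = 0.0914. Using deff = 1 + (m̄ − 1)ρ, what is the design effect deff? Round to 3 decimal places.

2.371

deff = 1 + (16 − 1)·0.0914 = 1 + 1.371 = 2.371.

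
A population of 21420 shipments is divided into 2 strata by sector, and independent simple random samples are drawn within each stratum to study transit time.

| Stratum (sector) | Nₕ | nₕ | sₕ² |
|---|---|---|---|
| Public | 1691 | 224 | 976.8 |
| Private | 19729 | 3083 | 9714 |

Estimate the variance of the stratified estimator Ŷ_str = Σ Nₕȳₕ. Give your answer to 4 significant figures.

Var(Ŷ_str) = Σₕ Nₕ²(1 − fₕ)sₕ²/nₕ.
Public: 1691²·(1 − 224/1691)·976.8/224 = 1.0817611 × 10^7.
Private: 19729²·(1 − 3083/19729)·9714/3083 = 1.0347598 × 10^9.
Sum = 1.0455774 × 10^9.

1.046 × 10^9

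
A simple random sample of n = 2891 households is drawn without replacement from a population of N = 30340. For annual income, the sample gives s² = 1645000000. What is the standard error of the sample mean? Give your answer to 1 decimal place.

Under SRS without replacement, Var(ȳ) = (1 − f)·s²/n with f = n/N = 2891/30340 = 0.09528675.
Var(ȳ) = (1 − 0.09528675)·1645000000/2891 = 0.90471325·569007.26 = 514788.41.
SE(ȳ) = √(514788.41) = 717.5.

717.5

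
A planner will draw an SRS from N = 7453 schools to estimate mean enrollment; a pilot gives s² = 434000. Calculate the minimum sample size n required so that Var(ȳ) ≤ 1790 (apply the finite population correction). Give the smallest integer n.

Without fpc, n₀ = s²/D = 434000/1790 = 242.4581.
With fpc, (1 − n/N)·s²/n ≤ D requires n ≥ n₀/(1 + n₀/N) = 242.4581/(1 + 242.4581/7453) = 234.8191.
Rounding up, n = 235.

235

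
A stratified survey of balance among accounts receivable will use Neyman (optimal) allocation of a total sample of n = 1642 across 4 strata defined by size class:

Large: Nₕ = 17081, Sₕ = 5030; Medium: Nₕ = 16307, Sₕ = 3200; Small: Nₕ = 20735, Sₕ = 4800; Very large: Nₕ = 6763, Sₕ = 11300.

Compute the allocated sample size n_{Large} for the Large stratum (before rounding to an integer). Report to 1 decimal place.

Neyman allocation: nₕ = n·NₕSₕ / Σⱼ NⱼSⱼ.
Σ NⱼSⱼ = 17081·5030 + 16307·3200 + 20735·4800 + 6763·11300 = 3.1404973 × 10^8.
n_{Large} = 1642·17081·5030 / (3.1404973 × 10^8) = 449.2.

449.2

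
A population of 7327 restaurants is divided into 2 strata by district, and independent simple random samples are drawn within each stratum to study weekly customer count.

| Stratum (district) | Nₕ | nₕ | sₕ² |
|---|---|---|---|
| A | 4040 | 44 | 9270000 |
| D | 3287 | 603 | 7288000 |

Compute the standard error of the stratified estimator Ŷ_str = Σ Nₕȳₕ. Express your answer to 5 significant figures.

1.8729 × 10^6

Var(Ŷ_str) = Σₕ Nₕ²(1 − fₕ)sₕ²/nₕ.
A: 4040²·(1 − 44/4040)·9270000/44 = 3.4012136 × 10^12.
D: 3287²·(1 − 603/3287)·7288000/603 = 1.0662849 × 10^11.
Sum = 3.5078421 × 10^12.
SE = √(3.5078421 × 10^12) = 1.8729 × 10^6.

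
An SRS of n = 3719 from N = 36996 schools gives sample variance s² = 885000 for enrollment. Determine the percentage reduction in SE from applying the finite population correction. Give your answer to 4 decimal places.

5.1593

f = n/N = 3719/36996 = 0.10052438.
SE_no-fpc = √(s²/n) = 15.426185; SE_fpc = √((1−f)s²/n) = 14.6303.
Ratio = √(1−f) = 0.94840688. Reduction = 100·(1 − 0.94840688) = 5.1593%.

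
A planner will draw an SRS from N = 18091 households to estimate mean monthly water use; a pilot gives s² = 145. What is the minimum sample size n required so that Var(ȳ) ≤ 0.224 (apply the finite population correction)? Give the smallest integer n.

Without fpc, n₀ = s²/D = 145/0.224 = 647.3214.
With fpc, (1 − n/N)·s²/n ≤ D requires n ≥ n₀/(1 + n₀/N) = 647.3214/(1 + 647.3214/18091) = 624.9595.
Rounding up, n = 625.

625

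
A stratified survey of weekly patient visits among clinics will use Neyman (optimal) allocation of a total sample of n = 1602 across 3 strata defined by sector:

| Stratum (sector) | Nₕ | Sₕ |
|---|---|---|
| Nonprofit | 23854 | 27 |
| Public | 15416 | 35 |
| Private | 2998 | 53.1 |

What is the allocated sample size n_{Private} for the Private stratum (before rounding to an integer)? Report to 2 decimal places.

Neyman allocation: nₕ = n·NₕSₕ / Σⱼ NⱼSⱼ.
Σ NⱼSⱼ = 23854·27 + 15416·35 + 2998·53.1 = 1.3428118 × 10^6.
n_{Private} = 1602·2998·53.1 / (1.3428118 × 10^6) = 189.92.

189.92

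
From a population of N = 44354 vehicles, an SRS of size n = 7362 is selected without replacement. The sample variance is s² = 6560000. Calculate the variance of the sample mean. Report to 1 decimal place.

Under SRS without replacement, Var(ȳ) = (1 − f)·s²/n with f = n/N = 7362/44354 = 0.16598277.
Var(ȳ) = (1 − 0.16598277)·6560000/7362 = 0.83401723·891.06221 = 743.16123.

743.2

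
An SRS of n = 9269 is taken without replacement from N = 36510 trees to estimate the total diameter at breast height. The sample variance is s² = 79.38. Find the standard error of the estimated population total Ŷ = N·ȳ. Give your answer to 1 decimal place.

Var(Ŷ) = N²·Var(ȳ) = N²·(1 − n/N)·s²/n.
f = 9269/36510 = 0.25387565; Var(ȳ) = 0.74612435·79.38/9269 = 0.0063898318.
Var(Ŷ) = 36510² · 0.0063898318 = 8.5175186 × 10^6.
SE(Ŷ) = √(8.5175186 × 10^6) = 2918.5.

2918.5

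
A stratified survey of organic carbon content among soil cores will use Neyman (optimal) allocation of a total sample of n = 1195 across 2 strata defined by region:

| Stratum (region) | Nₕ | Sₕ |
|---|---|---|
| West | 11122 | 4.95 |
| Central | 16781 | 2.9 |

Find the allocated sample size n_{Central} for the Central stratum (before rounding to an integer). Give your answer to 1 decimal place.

Neyman allocation: nₕ = n·NₕSₕ / Σⱼ NⱼSⱼ.
Σ NⱼSⱼ = 11122·4.95 + 16781·2.9 = 103718.8.
n_{Central} = 1195·16781·2.9 / 103718.8 = 560.7.

560.7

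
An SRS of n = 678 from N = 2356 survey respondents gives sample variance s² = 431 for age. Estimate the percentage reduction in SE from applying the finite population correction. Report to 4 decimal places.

15.6066

f = n/N = 678/2356 = 0.28777589.
SE_no-fpc = √(s²/n) = 0.79730372; SE_fpc = √((1−f)s²/n) = 0.67287148.
Ratio = √(1−f) = 0.84393371. Reduction = 100·(1 − 0.84393371) = 15.6066%.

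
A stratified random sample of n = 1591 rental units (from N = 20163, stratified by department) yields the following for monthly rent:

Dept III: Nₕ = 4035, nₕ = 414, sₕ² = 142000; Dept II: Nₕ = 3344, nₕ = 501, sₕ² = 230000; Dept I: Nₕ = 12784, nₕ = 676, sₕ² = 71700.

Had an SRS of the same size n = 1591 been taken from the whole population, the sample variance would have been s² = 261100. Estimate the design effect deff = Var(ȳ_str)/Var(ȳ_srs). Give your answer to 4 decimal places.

0.4197

Var(ȳ_str) = Σ Wₕ²(1−fₕ)sₕ²/nₕ with Wₕ = Nₕ/20163:
  Dept III: (4035/20163)²·(1−414/4035)·142000/414 = 12.326783
  Dept II: (3344/20163)²·(1−501/3344)·230000/501 = 10.735516
  Dept I: (12784/20163)²·(1−676/12784)·71700/676 = 40.383256
  → Var(ȳ_str) = 63.445555.
Var(ȳ_srs) = (1 − 1591/20163)·261100/1591 = 151.16116.
deff = 63.445555 / 151.16116 = 0.4197.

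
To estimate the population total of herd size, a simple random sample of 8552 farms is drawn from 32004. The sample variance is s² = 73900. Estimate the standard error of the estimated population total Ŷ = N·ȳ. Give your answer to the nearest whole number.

80534

Var(Ŷ) = N²·Var(ȳ) = N²·(1 − n/N)·s²/n.
f = 8552/32004 = 0.26721660; Var(ȳ) = 0.73278340·73900/8552 = 6.3321671.
Var(Ŷ) = 32004² · 6.3321671 = 6.4857602 × 10^9.
SE(Ŷ) = √(6.4857602 × 10^9) = 80534.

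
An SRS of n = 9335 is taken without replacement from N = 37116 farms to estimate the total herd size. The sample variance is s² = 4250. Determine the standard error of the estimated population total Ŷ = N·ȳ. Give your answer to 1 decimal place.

21666.7

Var(Ŷ) = N²·Var(ȳ) = N²·(1 − n/N)·s²/n.
f = 9335/37116 = 0.25150878; Var(ȳ) = 0.74849122·4250/9335 = 0.34076997.
Var(Ŷ) = 37116² · 0.34076997 = 4.6944384 × 10^8.
SE(Ŷ) = √(4.6944384 × 10^8) = 21666.7.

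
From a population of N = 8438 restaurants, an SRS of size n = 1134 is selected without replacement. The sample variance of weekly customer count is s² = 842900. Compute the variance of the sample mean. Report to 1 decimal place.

Under SRS without replacement, Var(ȳ) = (1 − f)·s²/n with f = n/N = 1134/8438 = 0.13439204.
Var(ȳ) = (1 − 0.13439204)·842900/1134 = 0.86560796·743.29806 = 643.40472.

643.4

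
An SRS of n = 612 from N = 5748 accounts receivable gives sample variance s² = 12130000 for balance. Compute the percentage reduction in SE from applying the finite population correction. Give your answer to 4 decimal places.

5.4734

f = n/N = 612/5748 = 0.10647182.
SE_no-fpc = √(s²/n) = 140.78445; SE_fpc = √((1−f)s²/n) = 133.07878.
Ratio = √(1−f) = 0.94526620. Reduction = 100·(1 − 0.94526620) = 5.4734%.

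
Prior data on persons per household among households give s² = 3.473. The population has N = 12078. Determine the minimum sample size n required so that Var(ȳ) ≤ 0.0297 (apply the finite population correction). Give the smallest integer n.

Without fpc, n₀ = s²/D = 3.473/0.0297 = 116.9360.
With fpc, (1 − n/N)·s²/n ≤ D requires n ≥ n₀/(1 + n₀/N) = 116.9360/(1 + 116.9360/12078) = 115.8147.
Rounding up, n = 116.

116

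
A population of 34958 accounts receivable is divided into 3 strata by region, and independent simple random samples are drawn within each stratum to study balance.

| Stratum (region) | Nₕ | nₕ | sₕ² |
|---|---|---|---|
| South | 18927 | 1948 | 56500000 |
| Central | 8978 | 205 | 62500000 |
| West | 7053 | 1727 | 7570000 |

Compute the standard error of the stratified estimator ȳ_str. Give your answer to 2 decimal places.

Var(ȳ_str) = Σₕ Wₕ²(1 − fₕ)sₕ²/nₕ with Wₕ = Nₕ/N, N = 34958.
South: Wₕ = 0.54142113; term = 0.54142113²·(1 − 0.10292175)·56500000/1948 = 7627.1139.
Central: Wₕ = 0.25682247; term = 0.25682247²·(1 − 0.02283359)·62500000/205 = 19649.917.
West: Wₕ = 0.20175639; term = 0.20175639²·(1 − 0.24486034)·7570000/1727 = 134.73655.
Sum = 27411.767.
SE = √(27411.767) = 165.56.

165.56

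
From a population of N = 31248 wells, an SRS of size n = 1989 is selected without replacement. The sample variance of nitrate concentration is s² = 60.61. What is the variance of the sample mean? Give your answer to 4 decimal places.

Under SRS without replacement, Var(ȳ) = (1 − f)·s²/n with f = n/N = 1989/31248 = 0.06365207.
Var(ȳ) = (1 − 0.06365207)·60.61/1989 = 0.93634793·0.030472599 = 0.028532955.

0.0285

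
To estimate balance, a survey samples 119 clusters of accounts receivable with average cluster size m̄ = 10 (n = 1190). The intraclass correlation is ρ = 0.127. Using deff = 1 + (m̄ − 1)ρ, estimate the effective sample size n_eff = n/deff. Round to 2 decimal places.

deff = 1 + (10 − 1)·0.127 = 1 + 1.143 = 2.143.
n_eff = 1190 / 2.143 = 555.30.

555.30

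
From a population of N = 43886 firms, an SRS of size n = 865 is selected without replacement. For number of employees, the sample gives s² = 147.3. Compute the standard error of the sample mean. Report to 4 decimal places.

Under SRS without replacement, Var(ȳ) = (1 − f)·s²/n with f = n/N = 865/43886 = 0.01971016.
Var(ȳ) = (1 − 0.01971016)·147.3/865 = 0.98028984·0.17028902 = 0.16693259.
SE(ȳ) = √(0.16693259) = 0.4086.

0.4086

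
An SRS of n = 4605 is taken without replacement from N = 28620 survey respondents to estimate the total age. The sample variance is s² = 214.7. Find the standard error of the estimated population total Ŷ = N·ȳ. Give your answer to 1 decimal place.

5660.8

Var(Ŷ) = N²·Var(ȳ) = N²·(1 − n/N)·s²/n.
f = 4605/28620 = 0.16090147; Var(ȳ) = 0.83909853·214.7/4605 = 0.039121489.
Var(Ŷ) = 28620² · 0.039121489 = 3.2044584 × 10^7.
SE(Ŷ) = √(3.2044584 × 10^7) = 5660.8.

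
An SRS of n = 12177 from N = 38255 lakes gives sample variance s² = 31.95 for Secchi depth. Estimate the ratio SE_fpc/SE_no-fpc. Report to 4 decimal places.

0.8256

f = n/N = 12177/38255 = 0.31831133.
SE_no-fpc = √(s²/n) = 0.051223032; SE_fpc = √((1−f)s²/n) = 0.042292009.
Ratio = √(1−f) = 0.82564440.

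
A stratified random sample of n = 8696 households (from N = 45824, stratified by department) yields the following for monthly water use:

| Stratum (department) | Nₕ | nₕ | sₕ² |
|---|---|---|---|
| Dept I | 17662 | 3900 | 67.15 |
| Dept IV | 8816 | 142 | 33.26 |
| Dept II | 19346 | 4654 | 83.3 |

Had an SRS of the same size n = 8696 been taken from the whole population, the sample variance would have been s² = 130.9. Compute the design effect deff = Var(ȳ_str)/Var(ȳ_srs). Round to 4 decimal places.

Var(ȳ_str) = Σ Wₕ²(1−fₕ)sₕ²/nₕ with Wₕ = Nₕ/45824:
  Dept I: (17662/45824)²·(1−3900/17662)·67.15/3900 = 0.0019930438
  Dept IV: (8816/45824)²·(1−142/8816)·33.26/142 = 0.0085298012
  Dept II: (19346/45824)²·(1−4654/19346)·83.3/4654 = 0.0024227284
  → Var(ȳ_str) = 0.012945573.
Var(ȳ_srs) = (1 − 8696/45824)·130.9/8696 = 0.012196316.
deff = 0.012945573 / 0.012196316 = 1.0614.

1.0614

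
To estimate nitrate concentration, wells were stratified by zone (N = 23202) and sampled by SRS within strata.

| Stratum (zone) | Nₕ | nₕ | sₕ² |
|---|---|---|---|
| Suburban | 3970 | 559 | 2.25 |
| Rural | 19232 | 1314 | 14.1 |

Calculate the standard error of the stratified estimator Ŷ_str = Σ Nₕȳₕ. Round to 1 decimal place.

1937.1

Var(Ŷ_str) = Σₕ Nₕ²(1 − fₕ)sₕ²/nₕ.
Suburban: 3970²·(1 − 559/3970)·2.25/559 = 54505.827.
Rural: 19232²·(1 − 1314/19232)·14.1/1314 = 3.6977516 × 10^6.
Sum = 3.7522574 × 10^6.
SE = √(3.7522574 × 10^6) = 1937.1.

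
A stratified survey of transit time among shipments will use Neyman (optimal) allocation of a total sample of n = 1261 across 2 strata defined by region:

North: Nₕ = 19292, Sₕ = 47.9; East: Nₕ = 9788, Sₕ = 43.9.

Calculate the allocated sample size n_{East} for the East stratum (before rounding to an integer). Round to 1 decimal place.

400.2

Neyman allocation: nₕ = n·NₕSₕ / Σⱼ NⱼSⱼ.
Σ NⱼSⱼ = 19292·47.9 + 9788·43.9 = 1.35378 × 10^6.
n_{East} = 1261·9788·43.9 / (1.35378 × 10^6) = 400.2.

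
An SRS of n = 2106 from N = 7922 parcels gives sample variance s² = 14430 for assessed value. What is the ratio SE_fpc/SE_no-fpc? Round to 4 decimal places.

f = n/N = 2106/7922 = 0.26584196.
SE_no-fpc = √(s²/n) = 2.6176042; SE_fpc = √((1−f)s²/n) = 2.2428424.
Ratio = √(1−f) = 0.85683023.

0.8568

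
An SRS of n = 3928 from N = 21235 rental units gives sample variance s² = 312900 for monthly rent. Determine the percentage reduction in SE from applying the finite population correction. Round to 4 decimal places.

f = n/N = 3928/21235 = 0.18497763.
SE_no-fpc = √(s²/n) = 8.9251812; SE_fpc = √((1−f)s²/n) = 8.0575277.
Ratio = √(1−f) = 0.90278589. Reduction = 100·(1 − 0.90278589) = 9.7214%.

9.7214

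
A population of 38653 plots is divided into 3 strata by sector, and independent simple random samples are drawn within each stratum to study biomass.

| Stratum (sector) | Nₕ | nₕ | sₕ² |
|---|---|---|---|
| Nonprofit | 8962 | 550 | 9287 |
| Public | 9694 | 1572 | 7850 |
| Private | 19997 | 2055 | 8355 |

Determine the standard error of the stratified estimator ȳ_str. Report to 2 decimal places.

1.45

Var(ȳ_str) = Σₕ Wₕ²(1 − fₕ)sₕ²/nₕ with Wₕ = Nₕ/N, N = 38653.
Nonprofit: Wₕ = 0.23185781; term = 0.23185781²·(1 − 0.06137023)·9287/550 = 0.85202148.
Public: Wₕ = 0.25079554; term = 0.25079554²·(1 − 0.16216216)·7850/1572 = 0.26315808.
Private: Wₕ = 0.51734665; term = 0.51734665²·(1 − 0.10276541)·8355/2055 = 0.97634636.
Sum = 2.0915259.
SE = √(2.0915259) = 1.45.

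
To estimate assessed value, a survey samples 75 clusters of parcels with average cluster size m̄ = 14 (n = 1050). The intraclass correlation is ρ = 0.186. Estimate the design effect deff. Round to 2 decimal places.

deff = 1 + (14 − 1)·0.186 = 1 + 2.418 = 3.418.

3.42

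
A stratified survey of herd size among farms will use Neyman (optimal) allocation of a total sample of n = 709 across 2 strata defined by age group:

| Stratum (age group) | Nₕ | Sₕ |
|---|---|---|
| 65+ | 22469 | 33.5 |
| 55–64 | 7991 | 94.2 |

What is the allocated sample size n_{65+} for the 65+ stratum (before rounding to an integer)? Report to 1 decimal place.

354.5

Neyman allocation: nₕ = n·NₕSₕ / Σⱼ NⱼSⱼ.
Σ NⱼSⱼ = 22469·33.5 + 7991·94.2 = 1.5054637 × 10^6.
n_{65+} = 709·22469·33.5 / (1.5054637 × 10^6) = 354.5.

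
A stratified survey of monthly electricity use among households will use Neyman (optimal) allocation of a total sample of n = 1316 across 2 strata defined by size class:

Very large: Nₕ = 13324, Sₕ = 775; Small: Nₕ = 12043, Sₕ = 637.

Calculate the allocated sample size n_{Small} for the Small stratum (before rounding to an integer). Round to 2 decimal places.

560.94

Neyman allocation: nₕ = n·NₕSₕ / Σⱼ NⱼSⱼ.
Σ NⱼSⱼ = 13324·775 + 12043·637 = 1.7997491 × 10^7.
n_{Small} = 1316·12043·637 / (1.7997491 × 10^7) = 560.94.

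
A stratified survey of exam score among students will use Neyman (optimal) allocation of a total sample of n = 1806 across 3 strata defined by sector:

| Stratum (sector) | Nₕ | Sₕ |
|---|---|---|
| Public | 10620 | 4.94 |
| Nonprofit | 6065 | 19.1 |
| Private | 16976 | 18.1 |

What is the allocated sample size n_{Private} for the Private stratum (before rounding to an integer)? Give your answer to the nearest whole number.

Neyman allocation: nₕ = n·NₕSₕ / Σⱼ NⱼSⱼ.
Σ NⱼSⱼ = 10620·4.94 + 6065·19.1 + 16976·18.1 = 475569.9.
n_{Private} = 1806·16976·18.1 / 475569.9 = 1167.

1167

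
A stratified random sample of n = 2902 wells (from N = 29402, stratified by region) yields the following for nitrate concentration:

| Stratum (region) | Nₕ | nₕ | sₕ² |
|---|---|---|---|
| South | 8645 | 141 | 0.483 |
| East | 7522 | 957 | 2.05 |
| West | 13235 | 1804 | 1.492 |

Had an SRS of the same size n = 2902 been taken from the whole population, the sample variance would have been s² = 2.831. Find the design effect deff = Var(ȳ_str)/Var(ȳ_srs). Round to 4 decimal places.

Var(ȳ_str) = Σ Wₕ²(1−fₕ)sₕ²/nₕ with Wₕ = Nₕ/29402:
  South: (8645/29402)²·(1−141/8645)·0.483/141 = 2.9131478 × 10^-4
  East: (7522/29402)²·(1−957/7522)·2.05/957 = 1.2236472 × 10^-4
  West: (13235/29402)²·(1−1804/13235)·1.492/1804 = 1.4473938 × 10^-4
  → Var(ȳ_str) = 5.5841888 × 10^-4.
Var(ȳ_srs) = (1 − 2902/29402)·2.831/2902 = 8.7924815 × 10^-4.
deff = (5.5841888 × 10^-4) / (8.7924815 × 10^-4) = 0.6351.

0.6351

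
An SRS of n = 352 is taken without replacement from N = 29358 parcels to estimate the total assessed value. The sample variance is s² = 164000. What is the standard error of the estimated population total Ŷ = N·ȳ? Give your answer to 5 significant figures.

629880

Var(Ŷ) = N²·Var(ȳ) = N²·(1 − n/N)·s²/n.
f = 352/29358 = 0.01198992; Var(ȳ) = 0.98801008·164000/352 = 460.32288.
Var(Ŷ) = 29358² · 460.32288 = 3.9674868 × 10^11.
SE(Ŷ) = √(3.9674868 × 10^11) = 629880.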